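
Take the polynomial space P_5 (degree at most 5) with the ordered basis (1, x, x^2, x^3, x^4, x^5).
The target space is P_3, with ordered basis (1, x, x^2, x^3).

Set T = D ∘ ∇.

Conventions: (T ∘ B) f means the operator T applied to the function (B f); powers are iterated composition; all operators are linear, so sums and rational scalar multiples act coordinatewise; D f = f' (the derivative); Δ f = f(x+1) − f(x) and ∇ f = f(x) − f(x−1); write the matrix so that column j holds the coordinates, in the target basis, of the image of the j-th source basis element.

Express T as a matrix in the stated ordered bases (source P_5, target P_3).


image of 1: 0
image of x: 0
image of x^2: 2
image of x^3: 6x - 3
image of x^4: 12x^2 - 12x + 4
image of x^5: 20x^3 - 30x^2 + 20x - 5
each image's coordinates form column j of the matrix

the matrix is [[0, 0, 2, -3, 4, -5]; [0, 0, 0, 6, -12, 20]; [0, 0, 0, 0, 12, -30]; [0, 0, 0, 0, 0, 20]] (rows listed top to bottom)


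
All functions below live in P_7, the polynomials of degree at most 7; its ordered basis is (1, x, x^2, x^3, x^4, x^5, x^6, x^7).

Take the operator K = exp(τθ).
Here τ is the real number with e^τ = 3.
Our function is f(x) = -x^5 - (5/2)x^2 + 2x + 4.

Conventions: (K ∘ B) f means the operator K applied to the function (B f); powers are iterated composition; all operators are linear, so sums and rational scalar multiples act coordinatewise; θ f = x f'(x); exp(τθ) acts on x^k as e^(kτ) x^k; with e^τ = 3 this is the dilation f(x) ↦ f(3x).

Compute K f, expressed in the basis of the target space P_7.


g(x) = -243x^5 - (45/2)x^2 + 6x + 4

exp(τθ) x^k = e^(kτ) x^k; with e^τ = 3 this sends x^k to 3^k x^k
x ↦ 3 x
x^2 ↦ 9 x^2
x^5 ↦ 243 x^5
applying this coordinatewise to f: exp(τθ) f = -243x^5 - (45/2)x^2 + 6x + 4


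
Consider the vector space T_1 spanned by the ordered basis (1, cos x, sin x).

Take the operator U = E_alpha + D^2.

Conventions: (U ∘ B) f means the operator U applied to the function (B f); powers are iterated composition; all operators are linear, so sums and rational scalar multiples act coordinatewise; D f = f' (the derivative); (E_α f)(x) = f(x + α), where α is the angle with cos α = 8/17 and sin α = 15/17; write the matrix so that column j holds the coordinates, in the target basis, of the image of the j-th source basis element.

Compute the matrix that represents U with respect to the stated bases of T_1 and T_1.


image of 1: 1
image of cos x: -(9/17)cos x - (15/17)sin x
image of sin x: (15/17)cos x - (9/17)sin x
each image's coordinates form column j of the matrix

the matrix is [[1, 0, 0]; [0, -9/17, 15/17]; [0, -15/17, -9/17]] (rows listed top to bottom)


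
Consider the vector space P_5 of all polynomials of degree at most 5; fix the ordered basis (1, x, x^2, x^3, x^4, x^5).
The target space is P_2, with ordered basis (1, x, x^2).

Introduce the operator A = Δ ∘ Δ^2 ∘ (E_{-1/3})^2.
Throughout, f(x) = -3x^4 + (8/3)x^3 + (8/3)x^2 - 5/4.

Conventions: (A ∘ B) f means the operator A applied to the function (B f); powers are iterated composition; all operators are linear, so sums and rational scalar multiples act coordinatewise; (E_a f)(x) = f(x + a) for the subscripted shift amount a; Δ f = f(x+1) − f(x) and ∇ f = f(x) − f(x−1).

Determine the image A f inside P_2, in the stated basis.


the result is g(x) = -72x - 44

E_{-1/3} f = -3x^4 + (20/3)x^3 - 2x^2 - (4/9)x - 353/324
E_{-1/3} E_{-1/3} f = -3x^4 + (32/3)x^3 - (32/3)x^2 + (32/9)x - 469/324
Δ (E_{-1/3})^2 f = -12x^3 + 14x^2 - (4/3)x + 5/9
Δ Δ (E_{-1/3})^2 f = -36x^2 - 8x + 2/3
Δ Δ^2 (E_{-1/3})^2 f = -72x - 44


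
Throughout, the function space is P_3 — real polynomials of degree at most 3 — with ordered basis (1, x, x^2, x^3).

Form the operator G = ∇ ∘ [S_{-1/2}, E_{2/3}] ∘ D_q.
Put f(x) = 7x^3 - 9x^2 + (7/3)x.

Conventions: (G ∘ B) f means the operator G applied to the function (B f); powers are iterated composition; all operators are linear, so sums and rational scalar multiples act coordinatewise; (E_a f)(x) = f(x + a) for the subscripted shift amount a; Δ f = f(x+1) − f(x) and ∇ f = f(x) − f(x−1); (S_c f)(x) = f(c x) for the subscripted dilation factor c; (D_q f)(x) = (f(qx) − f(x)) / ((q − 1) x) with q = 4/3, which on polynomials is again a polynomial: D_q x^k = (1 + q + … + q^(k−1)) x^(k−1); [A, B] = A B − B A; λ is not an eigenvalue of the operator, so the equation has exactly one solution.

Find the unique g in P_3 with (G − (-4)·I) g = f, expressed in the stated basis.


the result is g(x) = (7/4)x^3 - (9/4)x^2 + (7/12)x + 259/144

write g with unknown coordinates in the stated basis and equate coefficients in (G − (-4)·I) g = f
solving from the highest basis element down gives g = (7/4)x^3 - (9/4)x^2 + (7/12)x + 259/144
check: G g = -259/36
so G g − (-4)·g = 7x^3 - 9x^2 + (7/3)x = f ✓


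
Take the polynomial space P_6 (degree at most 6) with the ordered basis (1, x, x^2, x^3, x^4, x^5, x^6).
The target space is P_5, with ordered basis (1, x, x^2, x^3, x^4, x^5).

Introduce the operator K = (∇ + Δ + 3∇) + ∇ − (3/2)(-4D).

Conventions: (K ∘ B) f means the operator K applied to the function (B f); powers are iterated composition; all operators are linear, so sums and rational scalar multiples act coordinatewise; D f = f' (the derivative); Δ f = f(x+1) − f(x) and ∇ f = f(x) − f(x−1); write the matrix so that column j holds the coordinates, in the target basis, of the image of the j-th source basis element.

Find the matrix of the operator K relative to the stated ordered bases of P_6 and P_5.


the matrix is [[0, 12, -4, 6, -4, 6, -4]; [0, 0, 24, -12, 24, -20, 36]; [0, 0, 0, 36, -24, 60, -60]; [0, 0, 0, 0, 48, -40, 120]; [0, 0, 0, 0, 0, 60, -60]; [0, 0, 0, 0, 0, 0, 72]] (rows listed top to bottom)

image of 1: 0
image of x: 12
image of x^2: 24x - 4
image of x^3: 36x^2 - 12x + 6
image of x^4: 48x^3 - 24x^2 + 24x - 4
image of x^5: 60x^4 - 40x^3 + 60x^2 - 20x + 6
image of x^6: 72x^5 - 60x^4 + 120x^3 - 60x^2 + 36x - 4
each image's coordinates form column j of the matrix


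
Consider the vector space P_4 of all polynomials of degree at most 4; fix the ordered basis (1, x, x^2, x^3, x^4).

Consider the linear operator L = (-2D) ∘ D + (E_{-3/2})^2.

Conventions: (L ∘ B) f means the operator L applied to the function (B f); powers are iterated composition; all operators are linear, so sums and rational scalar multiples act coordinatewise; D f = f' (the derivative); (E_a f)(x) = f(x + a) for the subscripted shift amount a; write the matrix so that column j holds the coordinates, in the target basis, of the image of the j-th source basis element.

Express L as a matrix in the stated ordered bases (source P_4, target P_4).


image of 1: 1
image of x: x - 3
image of x^2: x^2 - 6x + 5
image of x^3: x^3 - 9x^2 + 15x - 27
image of x^4: x^4 - 12x^3 + 30x^2 - 108x + 81
each image's coordinates form column j of the matrix

the matrix is [[1, -3, 5, -27, 81]; [0, 1, -6, 15, -108]; [0, 0, 1, -9, 30]; [0, 0, 0, 1, -12]; [0, 0, 0, 0, 1]] (rows listed top to bottom)


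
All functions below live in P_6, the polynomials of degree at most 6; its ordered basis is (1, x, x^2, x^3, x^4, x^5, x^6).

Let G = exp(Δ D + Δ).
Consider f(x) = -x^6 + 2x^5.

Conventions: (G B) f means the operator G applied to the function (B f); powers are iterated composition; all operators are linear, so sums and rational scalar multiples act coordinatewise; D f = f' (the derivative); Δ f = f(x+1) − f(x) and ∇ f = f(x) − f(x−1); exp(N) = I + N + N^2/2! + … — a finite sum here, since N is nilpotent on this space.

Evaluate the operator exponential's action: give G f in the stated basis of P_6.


order-1 term: -6x^5 - 35x^4 - 20x^3 + 5x^2 + 14x + 5
order-2 term: -15x^4 - 160x^3 - 465x^2 - 440x - 131
order-3 term: -20x^3 - 250x^2 - 870x - 850
order-4 term: -15x^2 - 170x - 425
order-5 term: -6x - 43
order-6 term: -1
the series for exp(Δ D + Δ) f terminates at order 6
exp(Δ D + Δ) f = -x^6 - 4x^5 - 50x^4 - 200x^3 - 725x^2 - 1472x - 1445

the result is g(x) = -x^6 - 4x^5 - 50x^4 - 200x^3 - 725x^2 - 1472x - 1445


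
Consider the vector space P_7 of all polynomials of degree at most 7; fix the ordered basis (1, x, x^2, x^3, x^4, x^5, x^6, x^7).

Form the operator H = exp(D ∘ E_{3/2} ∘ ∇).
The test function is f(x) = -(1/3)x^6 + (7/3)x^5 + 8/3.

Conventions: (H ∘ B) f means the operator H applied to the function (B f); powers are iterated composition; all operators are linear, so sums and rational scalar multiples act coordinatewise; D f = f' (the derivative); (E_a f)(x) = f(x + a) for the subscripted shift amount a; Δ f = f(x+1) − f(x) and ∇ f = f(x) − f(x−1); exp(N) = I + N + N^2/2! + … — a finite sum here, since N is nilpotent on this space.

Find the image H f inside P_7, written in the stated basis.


order-1 term: -10x^4 + (20/3)x^3 + 75x^2 + (305/3)x + 1037/24
order-2 term: -60x^2 - 100x + 30
order-3 term: -40
the series for exp(D ∘ E_{3/2} ∘ ∇) f terminates at order 3
exp(D ∘ E_{3/2} ∘ ∇) f = -(1/3)x^6 + (7/3)x^5 - 10x^4 + (20/3)x^3 + 15x^2 + (5/3)x + 287/8

g(x) = -(1/3)x^6 + (7/3)x^5 - 10x^4 + (20/3)x^3 + 15x^2 + (5/3)x + 287/8


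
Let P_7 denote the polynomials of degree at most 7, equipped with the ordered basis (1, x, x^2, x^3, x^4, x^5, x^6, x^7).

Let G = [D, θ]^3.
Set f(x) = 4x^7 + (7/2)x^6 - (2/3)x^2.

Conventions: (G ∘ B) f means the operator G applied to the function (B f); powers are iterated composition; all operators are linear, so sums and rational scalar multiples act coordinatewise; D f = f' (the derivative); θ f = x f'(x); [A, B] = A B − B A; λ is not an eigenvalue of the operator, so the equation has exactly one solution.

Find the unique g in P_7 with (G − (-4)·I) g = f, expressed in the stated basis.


write g with unknown coordinates in the stated basis and equate coefficients in (G − (-4)·I) g = f
solving from the highest basis element down gives g = x^7 + (7/8)x^6 - (105/2)x^4 - (105/4)x^3 - (1/6)x^2 + 315x + 315/8
check: G g = 210x^4 + 105x^3 - 1260x - 315/2
so G g − (-4)·g = 4x^7 + (7/2)x^6 - (2/3)x^2 = f ✓

the image equals g(x) = x^7 + (7/8)x^6 - (105/2)x^4 - (105/4)x^3 - (1/6)x^2 + 315x + 315/8


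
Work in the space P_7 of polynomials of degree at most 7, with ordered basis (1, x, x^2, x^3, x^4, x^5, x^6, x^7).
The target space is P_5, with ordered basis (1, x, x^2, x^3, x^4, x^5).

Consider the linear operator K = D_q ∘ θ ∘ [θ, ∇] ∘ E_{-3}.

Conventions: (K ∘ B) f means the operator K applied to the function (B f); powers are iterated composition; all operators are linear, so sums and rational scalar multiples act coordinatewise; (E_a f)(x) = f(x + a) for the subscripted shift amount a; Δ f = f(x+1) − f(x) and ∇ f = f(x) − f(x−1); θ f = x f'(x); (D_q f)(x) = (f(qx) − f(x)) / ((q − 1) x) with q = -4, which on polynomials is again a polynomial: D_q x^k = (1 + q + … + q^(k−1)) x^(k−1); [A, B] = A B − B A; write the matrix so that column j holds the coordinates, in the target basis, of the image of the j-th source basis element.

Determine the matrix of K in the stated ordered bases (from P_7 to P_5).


the matrix is [[0, 0, -2, 24, -192, 1280, -7680, 43008]; [0, 0, 0, 18, -288, 2880, -23040, 161280]; [0, 0, 0, 0, -156, 3120, -37440, 349440]; [0, 0, 0, 0, 0, 1020, -24480, 342720]; [0, 0, 0, 0, 0, 0, -6150, 172200]; [0, 0, 0, 0, 0, 0, 0, 34398]] (rows listed top to bottom)

image of 1: 0
image of x: 0
image of x^2: -2
image of x^3: 18x + 24
image of x^4: -156x^2 - 288x - 192
image of x^5: 1020x^3 + 3120x^2 + 2880x + 1280
image of x^6: -6150x^4 - 24480x^3 - 37440x^2 - 23040x - 7680
image of x^7: 34398x^5 + 172200x^4 + 342720x^3 + 349440x^2 + 161280x + 43008
each image's coordinates form column j of the matrix


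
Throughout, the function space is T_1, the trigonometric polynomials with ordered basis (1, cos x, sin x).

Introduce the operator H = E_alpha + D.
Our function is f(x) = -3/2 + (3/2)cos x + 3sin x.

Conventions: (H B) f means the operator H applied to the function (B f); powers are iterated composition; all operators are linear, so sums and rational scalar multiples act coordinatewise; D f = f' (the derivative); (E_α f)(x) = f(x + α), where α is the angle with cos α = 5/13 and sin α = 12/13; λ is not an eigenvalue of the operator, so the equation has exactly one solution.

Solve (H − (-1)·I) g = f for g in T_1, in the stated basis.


write g with unknown coordinates in the stated basis and equate coefficients in (H − (-1)·I) g = f
solving from the highest basis element down gives g = -3/4 - (48/73)cos x + (183/146)sin x
check: H g = -3/4 + (315/146)cos x + (255/146)sin x
so H g − (-1)·g = -3/2 + (3/2)cos x + 3sin x = f ✓

the result is g(x) = -3/4 - (48/73)cos x + (183/146)sin x


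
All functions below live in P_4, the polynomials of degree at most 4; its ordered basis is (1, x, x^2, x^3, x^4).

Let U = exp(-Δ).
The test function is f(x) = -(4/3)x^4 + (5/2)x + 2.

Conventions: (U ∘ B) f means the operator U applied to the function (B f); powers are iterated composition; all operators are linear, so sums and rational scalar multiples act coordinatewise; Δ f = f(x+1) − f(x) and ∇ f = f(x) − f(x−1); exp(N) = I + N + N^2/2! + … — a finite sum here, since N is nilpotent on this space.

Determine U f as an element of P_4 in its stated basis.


g(x) = -(4/3)x^4 + (16/3)x^3 - (17/6)x - 11/6

order-1 term: (16/3)x^3 + 8x^2 + (16/3)x - 7/6
order-2 term: -8x^2 - 16x - 28/3
order-3 term: (16/3)x + 8
order-4 term: -4/3
the series for exp(-Δ) f terminates at order 4
exp(-Δ) f = -(4/3)x^4 + (16/3)x^3 - (17/6)x - 11/6


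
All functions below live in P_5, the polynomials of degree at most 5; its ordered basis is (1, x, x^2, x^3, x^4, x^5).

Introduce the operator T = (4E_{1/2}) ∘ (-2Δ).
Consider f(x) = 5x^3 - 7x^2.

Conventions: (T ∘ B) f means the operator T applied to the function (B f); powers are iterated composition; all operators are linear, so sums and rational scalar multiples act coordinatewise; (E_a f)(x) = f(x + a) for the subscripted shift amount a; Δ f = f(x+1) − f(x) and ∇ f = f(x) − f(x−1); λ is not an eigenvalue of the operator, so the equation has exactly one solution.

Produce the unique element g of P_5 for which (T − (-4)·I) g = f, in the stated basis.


the image equals g(x) = (5/4)x^3 + (23/4)x^2 + 38x + 857/8

write g with unknown coordinates in the stated basis and equate coefficients in (T − (-4)·I) g = f
solving from the highest basis element down gives g = (5/4)x^3 + (23/4)x^2 + 38x + 857/8
check: T g = -30x^2 - 152x - 857/2
so T g − (-4)·g = 5x^3 - 7x^2 = f ✓


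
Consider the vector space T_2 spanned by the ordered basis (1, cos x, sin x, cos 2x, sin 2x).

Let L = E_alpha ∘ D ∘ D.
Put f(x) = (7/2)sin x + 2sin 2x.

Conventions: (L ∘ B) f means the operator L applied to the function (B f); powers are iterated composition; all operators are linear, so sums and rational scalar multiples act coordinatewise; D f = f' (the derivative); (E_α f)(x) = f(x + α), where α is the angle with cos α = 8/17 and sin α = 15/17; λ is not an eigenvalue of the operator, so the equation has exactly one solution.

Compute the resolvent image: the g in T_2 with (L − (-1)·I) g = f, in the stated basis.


write g with unknown coordinates in the stated basis and equate coefficients in (L − (-1)·I) g = f
solving from the highest basis element down gives g = (35/12)cos x + (7/4)sin x + (640/2067)cos 2x + (622/2067)sin 2x
check: L g = -(35/12)cos x + (7/4)sin x - (640/2067)cos 2x + (3512/2067)sin 2x
so L g − (-1)·g = (7/2)sin x + 2sin 2x = f ✓

the result is g(x) = (35/12)cos x + (7/4)sin x + (640/2067)cos 2x + (622/2067)sin 2x


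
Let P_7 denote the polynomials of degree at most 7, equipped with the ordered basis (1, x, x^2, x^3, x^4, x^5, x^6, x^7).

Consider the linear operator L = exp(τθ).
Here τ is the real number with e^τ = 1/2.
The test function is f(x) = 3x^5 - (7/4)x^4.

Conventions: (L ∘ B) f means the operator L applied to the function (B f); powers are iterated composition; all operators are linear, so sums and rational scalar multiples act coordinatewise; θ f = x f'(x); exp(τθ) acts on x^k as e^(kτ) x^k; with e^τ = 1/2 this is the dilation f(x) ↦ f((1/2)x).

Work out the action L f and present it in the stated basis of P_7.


the result is g(x) = (3/32)x^5 - (7/64)x^4

exp(τθ) x^k = e^(kτ) x^k; with e^τ = 1/2 this sends x^k to (1/2)^k x^k
x^4 ↦ 1/16 x^4
x^5 ↦ 1/32 x^5
applying this coordinatewise to f: exp(τθ) f = (3/32)x^5 - (7/64)x^4


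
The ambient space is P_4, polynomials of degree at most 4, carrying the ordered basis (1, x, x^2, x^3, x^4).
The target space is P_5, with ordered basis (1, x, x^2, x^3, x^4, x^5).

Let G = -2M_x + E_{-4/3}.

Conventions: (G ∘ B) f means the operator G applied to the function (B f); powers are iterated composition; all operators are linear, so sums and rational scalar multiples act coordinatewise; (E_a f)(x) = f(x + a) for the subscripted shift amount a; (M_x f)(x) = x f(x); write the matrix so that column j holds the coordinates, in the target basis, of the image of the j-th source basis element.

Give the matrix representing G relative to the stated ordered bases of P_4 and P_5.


image of 1: -2x + 1
image of x: -2x^2 + x - 4/3
image of x^2: -2x^3 + x^2 - (8/3)x + 16/9
image of x^3: -2x^4 + x^3 - 4x^2 + (16/3)x - 64/27
image of x^4: -2x^5 + x^4 - (16/3)x^3 + (32/3)x^2 - (256/27)x + 256/81
each image's coordinates form column j of the matrix

the matrix is [[1, -4/3, 16/9, -64/27, 256/81]; [-2, 1, -8/3, 16/3, -256/27]; [0, -2, 1, -4, 32/3]; [0, 0, -2, 1, -16/3]; [0, 0, 0, -2, 1]; [0, 0, 0, 0, -2]] (rows listed top to bottom)


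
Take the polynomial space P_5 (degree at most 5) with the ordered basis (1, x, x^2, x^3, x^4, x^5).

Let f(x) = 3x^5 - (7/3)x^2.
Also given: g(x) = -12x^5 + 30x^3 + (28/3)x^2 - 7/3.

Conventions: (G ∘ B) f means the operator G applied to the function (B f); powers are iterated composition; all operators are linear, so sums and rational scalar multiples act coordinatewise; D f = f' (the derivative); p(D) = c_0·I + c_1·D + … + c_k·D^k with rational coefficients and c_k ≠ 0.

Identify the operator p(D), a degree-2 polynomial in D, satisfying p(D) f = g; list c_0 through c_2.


c_0 = -4, c_1 = 0, c_2 = 1/2

D^0 f = 3x^5 - (7/3)x^2
D^1 f = 15x^4 - (14/3)x
D^2 f = 60x^3 - 14/3
matching coefficients of g against c_0 f + c_1 Df + … from the top degree down determines the c_i
solution: c_0 = -4, c_1 = 0, c_2 = 1/2


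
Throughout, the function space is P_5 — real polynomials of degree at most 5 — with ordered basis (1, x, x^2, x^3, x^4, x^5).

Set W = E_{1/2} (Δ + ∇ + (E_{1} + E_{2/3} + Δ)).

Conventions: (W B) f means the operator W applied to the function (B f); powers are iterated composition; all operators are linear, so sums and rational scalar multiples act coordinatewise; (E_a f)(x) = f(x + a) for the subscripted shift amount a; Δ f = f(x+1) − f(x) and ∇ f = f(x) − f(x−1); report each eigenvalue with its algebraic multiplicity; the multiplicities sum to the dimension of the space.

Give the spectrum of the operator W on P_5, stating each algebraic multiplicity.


λ = 2 (multiplicity 6)

image of 1: 2
image of x: 2x + 17/3
image of x^2: 2x^2 + (34/3)x + 137/18
image of x^3: 2x^3 + 17x^2 + (137/6)x + 1265/108
image of x^4: 2x^4 + (68/3)x^3 + (137/3)x^2 + (1265/27)x + 10961/648
image of x^5: 2x^5 + (85/3)x^4 + (685/9)x^3 + (6325/54)x^2 + (54805/648)x + 96977/3888
the matrix is upper triangular; its diagonal is (2, 2, 2, 2, 2, 2)
for a triangular matrix the eigenvalues are the diagonal entries, with algebraic multiplicity their repetition count


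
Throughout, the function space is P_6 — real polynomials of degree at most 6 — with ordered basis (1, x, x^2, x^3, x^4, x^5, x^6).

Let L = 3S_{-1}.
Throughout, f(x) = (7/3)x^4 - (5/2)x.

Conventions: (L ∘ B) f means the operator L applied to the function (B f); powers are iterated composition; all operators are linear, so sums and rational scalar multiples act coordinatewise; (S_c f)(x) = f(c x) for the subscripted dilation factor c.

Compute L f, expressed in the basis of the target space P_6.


S_{-1} f = (7/3)x^4 + (5/2)x
(3S_{-1}) f = 7x^4 + (15/2)x

the result is g(x) = 7x^4 + (15/2)x


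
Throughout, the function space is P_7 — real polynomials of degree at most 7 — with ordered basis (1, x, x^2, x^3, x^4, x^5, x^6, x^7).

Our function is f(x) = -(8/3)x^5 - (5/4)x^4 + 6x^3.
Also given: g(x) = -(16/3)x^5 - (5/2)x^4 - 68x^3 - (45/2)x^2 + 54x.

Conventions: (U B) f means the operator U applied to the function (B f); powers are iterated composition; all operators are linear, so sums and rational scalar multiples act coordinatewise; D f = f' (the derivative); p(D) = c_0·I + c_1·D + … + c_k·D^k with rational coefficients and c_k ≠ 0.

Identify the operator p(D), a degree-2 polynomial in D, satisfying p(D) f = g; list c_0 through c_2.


D^0 f = -(8/3)x^5 - (5/4)x^4 + 6x^3
D^1 f = -(40/3)x^4 - 5x^3 + 18x^2
D^2 f = -(160/3)x^3 - 15x^2 + 36x
matching coefficients of g against c_0 f + c_1 Df + … from the top degree down determines the c_i
solution: c_0 = 2, c_1 = 0, c_2 = 3/2

p(D) = 2·I + (3/2)·D^2, i.e. c_0 = 2, c_1 = 0, c_2 = 3/2


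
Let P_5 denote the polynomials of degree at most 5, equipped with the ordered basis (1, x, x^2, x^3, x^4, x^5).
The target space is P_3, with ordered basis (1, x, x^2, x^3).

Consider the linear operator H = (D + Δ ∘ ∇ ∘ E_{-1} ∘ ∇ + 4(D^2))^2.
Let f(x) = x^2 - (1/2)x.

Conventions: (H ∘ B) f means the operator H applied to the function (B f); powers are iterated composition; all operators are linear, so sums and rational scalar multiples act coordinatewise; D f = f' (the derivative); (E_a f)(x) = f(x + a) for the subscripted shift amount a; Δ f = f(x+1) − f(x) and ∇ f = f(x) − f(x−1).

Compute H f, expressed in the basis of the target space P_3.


D f = 2x - 1/2
∇ f = 2x - 3/2
E_{-1} ∇ f = 2x - 7/2
∇ E_{-1} ∇ f = 2
Δ (∇ ∘ E_{-1} ∘ ∇) f = 0
D f = 2x - 1/2
D D f = 2
(4(D^2)) f = 8
(D + Δ ∘ ∇ ∘ E_{-1} ∘ ∇ + 4(D^2)) f = 2x + 15/2
D (D + Δ ∘ ∇ ∘ E_{-1} ∘ ∇ + 4(D^2)) f = 2
∇ (D + Δ ∘ ∇ ∘ E_{-1} ∘ ∇ + 4(D^2)) f = 2
E_{-1} ∇ (D + Δ ∘ ∇ ∘ E_{-1} ∘ ∇ + 4(D^2)) f = 2
∇ E_{-1} ∇ (D + Δ ∘ ∇ ∘ E_{-1} ∘ ∇ + 4(D^2)) f = 0
Δ (∇ ∘ E_{-1} ∘ ∇) (D + Δ ∘ ∇ ∘ E_{-1} ∘ ∇ + 4(D^2)) f = 0
D (D + Δ ∘ ∇ ∘ E_{-1} ∘ ∇ + 4(D^2)) f = 2
D D (D + Δ ∘ ∇ ∘ E_{-1} ∘ ∇ + 4(D^2)) f = 0
(4(D^2)) (D + Δ ∘ ∇ ∘ E_{-1} ∘ ∇ + 4(D^2)) f = 0
(D + Δ ∘ ∇ ∘ E_{-1} ∘ ∇ + 4(D^2)) (D + Δ ∘ ∇ ∘ E_{-1} ∘ ∇ + 4(D^2)) f = 2

the image equals g(x) = 2


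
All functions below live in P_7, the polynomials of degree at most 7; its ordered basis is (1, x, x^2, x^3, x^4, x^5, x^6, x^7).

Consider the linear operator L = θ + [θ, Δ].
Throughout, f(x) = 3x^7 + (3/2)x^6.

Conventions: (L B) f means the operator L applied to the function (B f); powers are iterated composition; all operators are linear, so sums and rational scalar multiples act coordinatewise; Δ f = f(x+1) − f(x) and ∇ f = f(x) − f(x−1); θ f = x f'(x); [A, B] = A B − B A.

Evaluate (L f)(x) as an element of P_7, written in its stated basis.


θ f = 21x^7 + 9x^6
Δ f = 21x^6 + 72x^5 + (255/2)x^4 + 135x^3 + (171/2)x^2 + 30x + 9/2
θ Δ f = 126x^6 + 360x^5 + 510x^4 + 405x^3 + 171x^2 + 30x
θ f = 21x^7 + 9x^6
Δ θ f = 147x^6 + 495x^5 + 870x^4 + 915x^3 + 576x^2 + 201x + 30
[θ, Δ] f = -21x^6 - 135x^5 - 360x^4 - 510x^3 - 405x^2 - 171x - 30
(θ + [θ, Δ]) f = 21x^7 - 12x^6 - 135x^5 - 360x^4 - 510x^3 - 405x^2 - 171x - 30

the result is g(x) = 21x^7 - 12x^6 - 135x^5 - 360x^4 - 510x^3 - 405x^2 - 171x - 30


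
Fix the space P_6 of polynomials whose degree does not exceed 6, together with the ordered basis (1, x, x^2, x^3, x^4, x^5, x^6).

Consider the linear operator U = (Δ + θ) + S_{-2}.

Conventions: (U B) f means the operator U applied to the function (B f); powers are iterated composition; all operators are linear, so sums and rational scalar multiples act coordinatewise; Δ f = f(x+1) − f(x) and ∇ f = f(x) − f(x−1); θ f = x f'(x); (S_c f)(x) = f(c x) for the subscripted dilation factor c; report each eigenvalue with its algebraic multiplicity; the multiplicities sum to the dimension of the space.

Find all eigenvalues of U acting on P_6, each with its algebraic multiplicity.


image of 1: 1
image of x: -x + 1
image of x^2: 6x^2 + 2x + 1
image of x^3: -5x^3 + 3x^2 + 3x + 1
image of x^4: 20x^4 + 4x^3 + 6x^2 + 4x + 1
image of x^5: -27x^5 + 5x^4 + 10x^3 + 10x^2 + 5x + 1
image of x^6: 70x^6 + 6x^5 + 15x^4 + 20x^3 + 15x^2 + 6x + 1
the matrix is upper triangular; its diagonal is (1, -1, 6, -5, 20, -27, 70)
for a triangular matrix the eigenvalues are the diagonal entries, with algebraic multiplicity their repetition count

λ = -27 (multiplicity 1), λ = -5 (multiplicity 1), λ = -1 (multiplicity 1), λ = 1 (multiplicity 1), λ = 6 (multiplicity 1), λ = 20 (multiplicity 1), λ = 70 (multiplicity 1)


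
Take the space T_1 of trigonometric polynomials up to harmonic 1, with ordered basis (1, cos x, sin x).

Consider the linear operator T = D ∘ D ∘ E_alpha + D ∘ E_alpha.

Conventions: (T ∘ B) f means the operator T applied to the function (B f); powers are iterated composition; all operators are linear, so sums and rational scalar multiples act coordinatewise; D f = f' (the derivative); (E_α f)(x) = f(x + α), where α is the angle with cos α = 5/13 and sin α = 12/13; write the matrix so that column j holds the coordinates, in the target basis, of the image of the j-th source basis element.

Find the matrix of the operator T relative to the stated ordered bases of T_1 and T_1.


image of 1: 0
image of cos x: -(17/13)cos x + (7/13)sin x
image of sin x: -(7/13)cos x - (17/13)sin x
each image's coordinates form column j of the matrix

the matrix is [[0, 0, 0]; [0, -17/13, -7/13]; [0, 7/13, -17/13]] (rows listed top to bottom)


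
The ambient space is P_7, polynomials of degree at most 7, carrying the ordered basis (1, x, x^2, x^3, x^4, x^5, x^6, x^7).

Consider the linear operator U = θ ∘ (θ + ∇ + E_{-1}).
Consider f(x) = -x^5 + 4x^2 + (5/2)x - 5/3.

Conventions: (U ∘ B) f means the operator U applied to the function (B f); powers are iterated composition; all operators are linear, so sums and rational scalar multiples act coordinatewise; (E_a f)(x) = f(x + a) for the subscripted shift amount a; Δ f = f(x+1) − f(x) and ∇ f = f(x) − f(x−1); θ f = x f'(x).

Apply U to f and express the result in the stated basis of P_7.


g(x) = -30x^5 + 24x^2 + 5x

θ f = -5x^5 + 8x^2 + (5/2)x
∇ f = -5x^4 + 10x^3 - 10x^2 + 13x - 5/2
E_{-1} f = -x^5 + 5x^4 - 10x^3 + 14x^2 - (21/2)x + 5/6
(θ + ∇ + E_{-1}) f = -6x^5 + 12x^2 + 5x - 5/3
θ (θ + ∇ + E_{-1}) f = -30x^5 + 24x^2 + 5x


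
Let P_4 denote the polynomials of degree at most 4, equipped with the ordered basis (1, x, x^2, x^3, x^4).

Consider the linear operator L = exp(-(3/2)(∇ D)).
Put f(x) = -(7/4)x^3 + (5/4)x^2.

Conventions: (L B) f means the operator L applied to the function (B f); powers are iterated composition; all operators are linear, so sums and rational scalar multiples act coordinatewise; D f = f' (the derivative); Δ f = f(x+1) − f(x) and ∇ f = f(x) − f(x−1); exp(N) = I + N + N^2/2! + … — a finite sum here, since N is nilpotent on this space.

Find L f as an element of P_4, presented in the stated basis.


order-1 term: (63/4)x - 93/8
the series for exp(-(3/2)(∇ D)) f terminates at order 1
exp(-(3/2)(∇ D)) f = -(7/4)x^3 + (5/4)x^2 + (63/4)x - 93/8

g(x) = -(7/4)x^3 + (5/4)x^2 + (63/4)x - 93/8


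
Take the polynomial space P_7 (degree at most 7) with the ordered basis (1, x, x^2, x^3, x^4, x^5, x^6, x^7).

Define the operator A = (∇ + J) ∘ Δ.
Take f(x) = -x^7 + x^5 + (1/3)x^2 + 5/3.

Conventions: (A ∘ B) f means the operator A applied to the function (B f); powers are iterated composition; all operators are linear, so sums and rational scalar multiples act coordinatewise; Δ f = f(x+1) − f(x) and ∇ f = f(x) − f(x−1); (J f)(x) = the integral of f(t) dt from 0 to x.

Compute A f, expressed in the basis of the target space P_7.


g(x) = -x^7 - (7/2)x^6 - 48x^5 - (25/4)x^4 - (161/3)x^3 - (2/3)x^2 - (11/3)x + 2/3

Δ f = -7x^6 - 21x^5 - 30x^4 - 25x^3 - 11x^2 - (4/3)x + 1/3
∇ Δ f = -42x^5 - 50x^3 - 4x + 2/3
J Δ f = -x^7 - (7/2)x^6 - 6x^5 - (25/4)x^4 - (11/3)x^3 - (2/3)x^2 + (1/3)x
(∇ + J) Δ f = -x^7 - (7/2)x^6 - 48x^5 - (25/4)x^4 - (161/3)x^3 - (2/3)x^2 - (11/3)x + 2/3


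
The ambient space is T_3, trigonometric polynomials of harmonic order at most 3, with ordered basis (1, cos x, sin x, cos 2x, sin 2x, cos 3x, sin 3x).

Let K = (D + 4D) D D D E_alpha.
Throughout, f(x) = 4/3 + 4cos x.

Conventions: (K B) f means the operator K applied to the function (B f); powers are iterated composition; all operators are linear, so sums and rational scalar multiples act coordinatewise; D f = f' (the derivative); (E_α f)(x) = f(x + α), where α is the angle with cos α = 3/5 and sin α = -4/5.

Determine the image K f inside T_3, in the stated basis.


E_alpha f = 4/3 + (12/5)cos x + (16/5)sin x
D E_alpha f = (16/5)cos x - (12/5)sin x
D (D E_alpha) f = -(12/5)cos x - (16/5)sin x
D D (D E_alpha) f = -(16/5)cos x + (12/5)sin x
D (D D) (D E_alpha) f = (12/5)cos x + (16/5)sin x
D (D D) (D E_alpha) f = (12/5)cos x + (16/5)sin x
(4D) (D D) (D E_alpha) f = (48/5)cos x + (64/5)sin x
(D + 4D) (D D) (D E_alpha) f = 12cos x + 16sin x

the result is g(x) = 12cos x + 16sin x


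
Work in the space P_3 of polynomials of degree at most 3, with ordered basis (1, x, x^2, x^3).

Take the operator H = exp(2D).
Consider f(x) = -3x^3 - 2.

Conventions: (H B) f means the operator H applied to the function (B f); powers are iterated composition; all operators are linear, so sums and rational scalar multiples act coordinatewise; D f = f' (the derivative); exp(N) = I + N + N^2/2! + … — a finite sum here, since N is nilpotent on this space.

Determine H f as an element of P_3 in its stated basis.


the result is g(x) = -3x^3 - 18x^2 - 36x - 26

order-1 term: -18x^2
order-2 term: -36x
order-3 term: -24
the series for exp(2D) f terminates at order 3
exp(2D) f = -3x^3 - 18x^2 - 36x - 26


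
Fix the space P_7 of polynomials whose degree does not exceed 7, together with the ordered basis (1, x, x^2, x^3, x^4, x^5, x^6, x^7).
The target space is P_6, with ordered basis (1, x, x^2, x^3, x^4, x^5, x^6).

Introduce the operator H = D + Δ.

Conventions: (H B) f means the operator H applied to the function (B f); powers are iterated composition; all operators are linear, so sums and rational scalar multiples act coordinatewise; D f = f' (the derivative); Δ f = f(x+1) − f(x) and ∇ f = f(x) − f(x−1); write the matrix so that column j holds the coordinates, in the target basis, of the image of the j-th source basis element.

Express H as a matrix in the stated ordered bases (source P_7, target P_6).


the matrix is [[0, 2, 1, 1, 1, 1, 1, 1]; [0, 0, 4, 3, 4, 5, 6, 7]; [0, 0, 0, 6, 6, 10, 15, 21]; [0, 0, 0, 0, 8, 10, 20, 35]; [0, 0, 0, 0, 0, 10, 15, 35]; [0, 0, 0, 0, 0, 0, 12, 21]; [0, 0, 0, 0, 0, 0, 0, 14]] (rows listed top to bottom)

image of 1: 0
image of x: 2
image of x^2: 4x + 1
image of x^3: 6x^2 + 3x + 1
image of x^4: 8x^3 + 6x^2 + 4x + 1
image of x^5: 10x^4 + 10x^3 + 10x^2 + 5x + 1
image of x^6: 12x^5 + 15x^4 + 20x^3 + 15x^2 + 6x + 1
image of x^7: 14x^6 + 21x^5 + 35x^4 + 35x^3 + 21x^2 + 7x + 1
each image's coordinates form column j of the matrix


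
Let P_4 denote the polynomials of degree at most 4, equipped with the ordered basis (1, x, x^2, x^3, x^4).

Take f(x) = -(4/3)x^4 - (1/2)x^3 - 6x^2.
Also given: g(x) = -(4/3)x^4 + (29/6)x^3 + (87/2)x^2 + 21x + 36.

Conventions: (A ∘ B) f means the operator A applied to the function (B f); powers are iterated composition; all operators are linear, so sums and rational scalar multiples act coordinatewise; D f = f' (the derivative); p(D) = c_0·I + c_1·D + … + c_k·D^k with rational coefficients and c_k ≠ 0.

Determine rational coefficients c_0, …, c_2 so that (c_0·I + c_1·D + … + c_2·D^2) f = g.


p(D) = I − D − 3·D^2, i.e. c_0 = 1, c_1 = -1, c_2 = -3

D^0 f = -(4/3)x^4 - (1/2)x^3 - 6x^2
D^1 f = -(16/3)x^3 - (3/2)x^2 - 12x
D^2 f = -16x^2 - 3x - 12
matching coefficients of g against c_0 f + c_1 Df + … from the top degree down determines the c_i
solution: c_0 = 1, c_1 = -1, c_2 = -3


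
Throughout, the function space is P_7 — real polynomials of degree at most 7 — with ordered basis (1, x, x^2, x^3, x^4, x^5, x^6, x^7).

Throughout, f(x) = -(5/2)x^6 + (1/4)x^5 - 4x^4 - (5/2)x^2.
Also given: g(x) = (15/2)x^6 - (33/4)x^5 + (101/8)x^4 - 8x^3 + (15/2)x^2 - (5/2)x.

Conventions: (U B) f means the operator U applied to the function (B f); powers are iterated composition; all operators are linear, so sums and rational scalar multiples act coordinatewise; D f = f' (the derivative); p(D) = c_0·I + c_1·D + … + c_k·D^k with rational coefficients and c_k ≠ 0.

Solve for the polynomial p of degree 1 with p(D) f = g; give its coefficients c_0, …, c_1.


D^0 f = -(5/2)x^6 + (1/4)x^5 - 4x^4 - (5/2)x^2
D^1 f = -15x^5 + (5/4)x^4 - 16x^3 - 5x
matching coefficients of g against c_0 f + c_1 Df + … from the top degree down determines the c_i
solution: c_0 = -3, c_1 = 1/2

c_0 = -3, c_1 = 1/2


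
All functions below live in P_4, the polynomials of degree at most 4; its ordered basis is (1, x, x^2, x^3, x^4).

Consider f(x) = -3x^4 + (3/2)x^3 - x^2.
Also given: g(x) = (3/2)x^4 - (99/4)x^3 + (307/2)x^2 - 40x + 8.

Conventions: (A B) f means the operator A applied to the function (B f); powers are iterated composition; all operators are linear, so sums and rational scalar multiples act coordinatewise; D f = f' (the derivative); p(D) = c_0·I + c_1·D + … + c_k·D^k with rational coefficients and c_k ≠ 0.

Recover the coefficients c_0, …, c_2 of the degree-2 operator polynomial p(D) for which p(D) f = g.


c_0 = -1/2, c_1 = 2, c_2 = -4

D^0 f = -3x^4 + (3/2)x^3 - x^2
D^1 f = -12x^3 + (9/2)x^2 - 2x
D^2 f = -36x^2 + 9x - 2
matching coefficients of g against c_0 f + c_1 Df + … from the top degree down determines the c_i
solution: c_0 = -1/2, c_1 = 2, c_2 = -4


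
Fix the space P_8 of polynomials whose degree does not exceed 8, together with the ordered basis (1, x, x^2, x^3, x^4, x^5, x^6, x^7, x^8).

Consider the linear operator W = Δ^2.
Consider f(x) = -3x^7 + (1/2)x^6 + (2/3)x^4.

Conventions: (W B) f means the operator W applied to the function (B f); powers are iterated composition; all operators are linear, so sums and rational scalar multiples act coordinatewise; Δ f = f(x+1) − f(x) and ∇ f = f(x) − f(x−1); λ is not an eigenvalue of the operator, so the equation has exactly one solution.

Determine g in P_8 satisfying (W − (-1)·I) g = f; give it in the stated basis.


the image equals g(x) = -3x^7 + (1/2)x^6 + 126x^5 + (1847/3)x^4 - 1110x^3 - 13163x^2 - 15724x + 62801/3

write g with unknown coordinates in the stated basis and equate coefficients in (W − (-1)·I) g = f
solving from the highest basis element down gives g = -3x^7 + (1/2)x^6 + 126x^5 + (1847/3)x^4 - 1110x^3 - 13163x^2 - 15724x + 62801/3
check: W g = -126x^5 - 615x^4 + 1110x^3 + 13163x^2 + 15724x - 62801/3
so W g − (-1)·g = -3x^7 + (1/2)x^6 + (2/3)x^4 = f ✓


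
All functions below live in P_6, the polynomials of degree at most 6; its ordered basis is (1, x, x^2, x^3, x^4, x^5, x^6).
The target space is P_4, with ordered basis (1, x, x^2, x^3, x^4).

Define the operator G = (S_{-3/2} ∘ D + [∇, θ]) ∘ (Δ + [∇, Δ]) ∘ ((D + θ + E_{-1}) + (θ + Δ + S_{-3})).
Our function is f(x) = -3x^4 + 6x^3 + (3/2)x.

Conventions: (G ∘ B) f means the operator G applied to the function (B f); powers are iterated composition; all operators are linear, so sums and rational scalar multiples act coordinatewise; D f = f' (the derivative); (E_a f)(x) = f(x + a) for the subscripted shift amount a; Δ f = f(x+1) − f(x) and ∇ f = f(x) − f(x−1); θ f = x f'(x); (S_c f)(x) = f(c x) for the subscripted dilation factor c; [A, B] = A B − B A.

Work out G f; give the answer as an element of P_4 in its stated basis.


D f = -12x^3 + 18x^2 + 3/2
θ f = -12x^4 + 18x^3 + (3/2)x
E_{-1} f = -3x^4 + 18x^3 - 36x^2 + (63/2)x - 21/2
(D + θ + E_{-1}) f = -15x^4 + 24x^3 - 18x^2 + 33x - 9
θ f = -12x^4 + 18x^3 + (3/2)x
Δ f = -12x^3 + 6x + 9/2
S_{-3} f = -243x^4 - 162x^3 - (9/2)x
(θ + Δ + S_{-3}) f = -255x^4 - 156x^3 + 3x + 9/2
((D + θ + E_{-1}) + (θ + Δ + S_{-3})) f = -270x^4 - 132x^3 - 18x^2 + 36x - 9/2
Δ ((D + θ + E_{-1}) + (θ + Δ + S_{-3})) f = -1080x^3 - 2016x^2 - 1512x - 384
Δ ((D + θ + E_{-1}) + (θ + Δ + S_{-3})) f = -1080x^3 - 2016x^2 - 1512x - 384
∇ Δ ((D + θ + E_{-1}) + (θ + Δ + S_{-3})) f = -3240x^2 - 792x - 576
∇ ((D + θ + E_{-1}) + (θ + Δ + S_{-3})) f = -1080x^3 + 1224x^2 - 720x + 192
Δ ∇ ((D + θ + E_{-1}) + (θ + Δ + S_{-3})) f = -3240x^2 - 792x - 576
[∇, Δ] ((D + θ + E_{-1}) + (θ + Δ + S_{-3})) f = 0
(Δ + [∇, Δ]) ((D + θ + E_{-1}) + (θ + Δ + S_{-3})) f = -1080x^3 - 2016x^2 - 1512x - 384
D (Δ + [∇, Δ]) ((D + θ + E_{-1}) + (θ + Δ + S_{-3})) f = -3240x^2 - 4032x - 1512
S_{-3/2} D (Δ + [∇, Δ]) ((D + θ + E_{-1}) + (θ + Δ + S_{-3})) f = -7290x^2 + 6048x - 1512
θ (Δ + [∇, Δ]) ((D + θ + E_{-1}) + (θ + Δ + S_{-3})) f = -3240x^3 - 4032x^2 - 1512x
∇ θ (Δ + [∇, Δ]) ((D + θ + E_{-1}) + (θ + Δ + S_{-3})) f = -9720x^2 + 1656x - 720
∇ (Δ + [∇, Δ]) ((D + θ + E_{-1}) + (θ + Δ + S_{-3})) f = -3240x^2 - 792x - 576
θ ∇ (Δ + [∇, Δ]) ((D + θ + E_{-1}) + (θ + Δ + S_{-3})) f = -6480x^2 - 792x
[∇, θ] (Δ + [∇, Δ]) ((D + θ + E_{-1}) + (θ + Δ + S_{-3})) f = -3240x^2 + 2448x - 720
(S_{-3/2} ∘ D + [∇, θ]) (Δ + [∇, Δ]) ((D + θ + E_{-1}) + (θ + Δ + S_{-3})) f = -10530x^2 + 8496x - 2232

the result is g(x) = -10530x^2 + 8496x - 2232


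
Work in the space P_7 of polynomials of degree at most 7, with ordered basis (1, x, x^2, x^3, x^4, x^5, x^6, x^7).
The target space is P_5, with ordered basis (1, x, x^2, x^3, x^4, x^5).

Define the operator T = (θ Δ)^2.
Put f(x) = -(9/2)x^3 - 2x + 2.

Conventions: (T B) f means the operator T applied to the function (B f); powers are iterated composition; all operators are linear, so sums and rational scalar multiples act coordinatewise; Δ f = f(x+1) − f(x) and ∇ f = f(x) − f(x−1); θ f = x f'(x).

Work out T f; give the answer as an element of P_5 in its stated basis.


g(x) = -54x

Δ f = -(27/2)x^2 - (27/2)x - 13/2
θ Δ f = -27x^2 - (27/2)x
Δ (θ Δ) f = -54x - 81/2
θ Δ (θ Δ) f = -54x


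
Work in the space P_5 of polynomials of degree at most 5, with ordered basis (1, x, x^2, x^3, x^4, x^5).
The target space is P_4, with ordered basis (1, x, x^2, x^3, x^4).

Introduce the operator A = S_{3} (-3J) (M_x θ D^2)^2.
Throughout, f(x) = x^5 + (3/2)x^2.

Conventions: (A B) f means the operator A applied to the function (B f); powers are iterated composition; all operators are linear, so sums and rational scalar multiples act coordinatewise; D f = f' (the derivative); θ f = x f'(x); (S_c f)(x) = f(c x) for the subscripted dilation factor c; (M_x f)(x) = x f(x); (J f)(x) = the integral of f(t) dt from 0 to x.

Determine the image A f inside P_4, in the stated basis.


D f = 5x^4 + 3x
D D f = 20x^3 + 3
θ D^2 f = 60x^3
M_x θ D^2 f = 60x^4
D (M_x θ D^2) f = 240x^3
D D (M_x θ D^2) f = 720x^2
θ D^2 (M_x θ D^2) f = 1440x^2
M_x θ D^2 (M_x θ D^2) f = 1440x^3
J (M_x θ D^2)^2 f = 360x^4
(-3J) (M_x θ D^2)^2 f = -1080x^4
S_{3} (-3J) (M_x θ D^2)^2 f = -87480x^4

the image equals g(x) = -87480x^4


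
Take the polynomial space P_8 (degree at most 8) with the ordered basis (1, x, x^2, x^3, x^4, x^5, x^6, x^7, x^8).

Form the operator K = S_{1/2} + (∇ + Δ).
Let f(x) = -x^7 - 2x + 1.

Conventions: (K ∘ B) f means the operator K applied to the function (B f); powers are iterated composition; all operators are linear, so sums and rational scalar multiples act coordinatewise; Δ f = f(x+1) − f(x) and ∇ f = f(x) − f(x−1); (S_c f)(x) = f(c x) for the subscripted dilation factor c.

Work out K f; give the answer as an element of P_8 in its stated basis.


S_{1/2} f = -(1/128)x^7 - x + 1
∇ f = -7x^6 + 21x^5 - 35x^4 + 35x^3 - 21x^2 + 7x - 3
Δ f = -7x^6 - 21x^5 - 35x^4 - 35x^3 - 21x^2 - 7x - 3
(∇ + Δ) f = -14x^6 - 70x^4 - 42x^2 - 6
(S_{1/2} + (∇ + Δ)) f = -(1/128)x^7 - 14x^6 - 70x^4 - 42x^2 - x - 5

the image equals g(x) = -(1/128)x^7 - 14x^6 - 70x^4 - 42x^2 - x - 5
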